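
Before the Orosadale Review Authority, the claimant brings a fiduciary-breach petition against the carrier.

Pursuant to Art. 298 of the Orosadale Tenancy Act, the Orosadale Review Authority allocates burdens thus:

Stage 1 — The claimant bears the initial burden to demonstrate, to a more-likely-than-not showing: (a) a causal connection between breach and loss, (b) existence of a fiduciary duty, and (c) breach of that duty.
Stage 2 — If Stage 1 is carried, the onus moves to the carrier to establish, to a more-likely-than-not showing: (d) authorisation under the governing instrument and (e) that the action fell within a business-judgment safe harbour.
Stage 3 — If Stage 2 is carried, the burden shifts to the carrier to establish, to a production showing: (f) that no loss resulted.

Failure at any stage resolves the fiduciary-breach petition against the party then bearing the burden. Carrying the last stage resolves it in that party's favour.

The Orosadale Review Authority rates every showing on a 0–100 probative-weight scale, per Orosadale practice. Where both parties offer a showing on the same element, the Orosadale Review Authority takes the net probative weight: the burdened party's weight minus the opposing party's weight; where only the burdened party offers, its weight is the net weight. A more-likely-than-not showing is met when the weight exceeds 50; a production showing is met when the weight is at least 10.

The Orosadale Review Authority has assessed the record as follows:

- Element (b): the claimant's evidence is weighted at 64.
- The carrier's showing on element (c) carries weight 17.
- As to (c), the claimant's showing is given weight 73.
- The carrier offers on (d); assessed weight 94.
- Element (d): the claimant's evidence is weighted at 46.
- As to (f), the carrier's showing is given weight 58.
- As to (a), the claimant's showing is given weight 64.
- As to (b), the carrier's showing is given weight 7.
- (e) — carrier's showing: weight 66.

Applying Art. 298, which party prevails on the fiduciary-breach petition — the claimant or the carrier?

Stage 1 (claimant, a more-likely-than-not showing, weight exceeds 50): (a) 64 > 50 — meets; (b) net 64−7=57 > 50 — meets; (c) net 73−17=56 > 50 — meets.
  Stage 1 carried; the burden shifts to the carrier.
Stage 2 (carrier, a more-likely-than-not showing, weight exceeds 50): (d) net 94−46=48 ≤ 50 — fails; (e) 66 > 50 — meets.
  The carrier does not carry Stage 2.
So the claimant prevails.

claimant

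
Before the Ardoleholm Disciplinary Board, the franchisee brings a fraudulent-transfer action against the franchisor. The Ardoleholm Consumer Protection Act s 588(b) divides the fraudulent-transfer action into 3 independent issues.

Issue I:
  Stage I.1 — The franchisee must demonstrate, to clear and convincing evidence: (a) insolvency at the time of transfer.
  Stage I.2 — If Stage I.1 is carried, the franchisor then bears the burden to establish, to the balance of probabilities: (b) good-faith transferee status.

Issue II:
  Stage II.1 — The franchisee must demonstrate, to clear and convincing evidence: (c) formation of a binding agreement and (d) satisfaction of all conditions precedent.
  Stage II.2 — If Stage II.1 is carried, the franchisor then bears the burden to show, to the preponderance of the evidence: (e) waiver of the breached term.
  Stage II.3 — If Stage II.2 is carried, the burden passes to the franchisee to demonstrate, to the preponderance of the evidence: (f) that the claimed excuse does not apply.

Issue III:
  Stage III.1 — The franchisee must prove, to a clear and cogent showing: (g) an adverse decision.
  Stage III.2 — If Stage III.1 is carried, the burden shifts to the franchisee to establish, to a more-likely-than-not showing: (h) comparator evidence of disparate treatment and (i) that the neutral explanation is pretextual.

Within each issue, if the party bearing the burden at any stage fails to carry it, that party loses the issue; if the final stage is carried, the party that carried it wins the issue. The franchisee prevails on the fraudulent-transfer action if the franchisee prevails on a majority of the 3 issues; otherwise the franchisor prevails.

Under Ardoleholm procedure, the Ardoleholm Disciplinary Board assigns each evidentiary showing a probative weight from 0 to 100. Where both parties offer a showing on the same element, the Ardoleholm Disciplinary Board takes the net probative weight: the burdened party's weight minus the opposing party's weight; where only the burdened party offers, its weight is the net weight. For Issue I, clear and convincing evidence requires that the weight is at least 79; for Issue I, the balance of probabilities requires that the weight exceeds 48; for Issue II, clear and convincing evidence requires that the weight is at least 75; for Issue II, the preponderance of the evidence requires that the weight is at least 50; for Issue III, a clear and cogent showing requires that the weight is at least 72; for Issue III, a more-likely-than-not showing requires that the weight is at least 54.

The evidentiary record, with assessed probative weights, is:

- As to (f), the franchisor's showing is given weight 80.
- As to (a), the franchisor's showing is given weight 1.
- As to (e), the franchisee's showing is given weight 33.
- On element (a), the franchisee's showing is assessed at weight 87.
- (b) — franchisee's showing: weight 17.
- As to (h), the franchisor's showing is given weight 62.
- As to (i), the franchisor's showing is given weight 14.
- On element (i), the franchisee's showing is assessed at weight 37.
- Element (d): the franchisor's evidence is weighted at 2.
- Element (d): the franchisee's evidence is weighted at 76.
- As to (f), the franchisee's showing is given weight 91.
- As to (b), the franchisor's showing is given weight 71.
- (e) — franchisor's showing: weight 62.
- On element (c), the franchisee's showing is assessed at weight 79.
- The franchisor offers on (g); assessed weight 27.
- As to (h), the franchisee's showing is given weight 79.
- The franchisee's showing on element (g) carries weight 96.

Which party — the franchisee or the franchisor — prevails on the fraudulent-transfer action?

franchisor

— Issue I —
Stage I.1 — burden on franchisee; standard: clear and convincing evidence (weight is at least 79).
    (a): 87 − 1 = 86 ≥ 79 [met]
  Stage I.1 carried; the burden shifts to the franchisor.
Stage I.2 — burden on franchisor; standard: the balance of probabilities (weight exceeds 48).
    (b): 71 − 17 = 54 > 48 [met]
  The franchisor carries the last stage.
With every stage satisfied, the franchisor prevails on this issue.
— Issue II —
Stage II.1 — burden on franchisee; standard: clear and convincing evidence (weight is at least 75).
    (c): 79 ≥ 75 [met]
    (d): 76 − 2 = 74 < 75 [not met]
  Not every element is met, so the franchisee fails to carry Stage II.1.
The franchisor prevails on this issue.
— Issue III —
At Stage III.1 the franchisee must meet a clear and cogent showing (weight is at least 72): on (g) the weight is 96 less the opposing 27 gives net 69, which does not reach 72, so (g) does not meet the standard.
  Stage III.1 not carried; the franchisee fails its burden.
The analysis ends at Stage III.1; the franchisor prevails on this issue.
Per-issue: Issue I → franchisor; Issue II → franchisor; Issue III → franchisor. The franchisee must prevail on a majority of issues; overall, the franchisor prevails.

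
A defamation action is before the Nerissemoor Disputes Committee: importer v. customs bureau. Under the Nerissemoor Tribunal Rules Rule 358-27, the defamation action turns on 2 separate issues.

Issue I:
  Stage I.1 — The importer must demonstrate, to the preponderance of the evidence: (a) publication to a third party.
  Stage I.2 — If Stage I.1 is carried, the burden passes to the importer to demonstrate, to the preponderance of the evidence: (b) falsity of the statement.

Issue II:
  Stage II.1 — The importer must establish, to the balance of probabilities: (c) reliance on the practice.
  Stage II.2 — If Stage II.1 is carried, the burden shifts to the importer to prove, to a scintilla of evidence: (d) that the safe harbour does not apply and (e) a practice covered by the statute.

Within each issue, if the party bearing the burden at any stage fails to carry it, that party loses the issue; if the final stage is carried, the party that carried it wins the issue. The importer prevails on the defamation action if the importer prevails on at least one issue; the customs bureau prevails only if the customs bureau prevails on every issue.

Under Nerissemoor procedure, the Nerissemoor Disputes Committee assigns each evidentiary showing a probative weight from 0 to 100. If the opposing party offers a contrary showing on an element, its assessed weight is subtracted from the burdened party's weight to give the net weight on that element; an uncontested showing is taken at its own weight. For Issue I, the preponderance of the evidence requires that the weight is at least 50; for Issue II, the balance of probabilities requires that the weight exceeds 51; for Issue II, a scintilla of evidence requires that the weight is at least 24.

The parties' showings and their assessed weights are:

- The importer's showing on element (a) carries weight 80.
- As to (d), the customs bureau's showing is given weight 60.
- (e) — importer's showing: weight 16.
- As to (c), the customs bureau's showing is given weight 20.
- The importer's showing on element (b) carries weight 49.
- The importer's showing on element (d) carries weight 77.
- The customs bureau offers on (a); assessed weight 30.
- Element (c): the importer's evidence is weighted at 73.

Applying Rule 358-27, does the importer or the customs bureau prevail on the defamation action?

— Issue I —
Stage I.1 — burden on importer; standard: the preponderance of the evidence (weight is at least 50).
    (a): 80 − 30 = 50 ≥ 50 [met]
  Stage I.1 is satisfied; the importer continues to bear the burden.
Stage I.2 — burden on importer; standard: the preponderance of the evidence (weight is at least 50).
    (b): 49 < 50 [not met]
  Stage I.2 not carried; the importer fails its burden.
The customs bureau prevails on this issue.
— Issue II —
Stage II.1 — burden on importer; standard: the balance of probabilities (weight exceeds 51).
    (c): 73 − 20 = 53 > 51 [met]
  Stage II.1 is satisfied; the importer continues to bear the burden.
Stage II.2 — burden on importer; standard: a scintilla of evidence (weight is at least 24).
    (d): 77 − 60 = 17 < 24 [not met]
    (e): 16 < 24 [not met]
  Not every element is met, so the importer fails to carry Stage II.2.
So the customs bureau prevails on this issue.
Per-issue: Issue I → customs bureau; Issue II → customs bureau. The importer must prevail on at least one issue; overall, the customs bureau prevails.

customs bureau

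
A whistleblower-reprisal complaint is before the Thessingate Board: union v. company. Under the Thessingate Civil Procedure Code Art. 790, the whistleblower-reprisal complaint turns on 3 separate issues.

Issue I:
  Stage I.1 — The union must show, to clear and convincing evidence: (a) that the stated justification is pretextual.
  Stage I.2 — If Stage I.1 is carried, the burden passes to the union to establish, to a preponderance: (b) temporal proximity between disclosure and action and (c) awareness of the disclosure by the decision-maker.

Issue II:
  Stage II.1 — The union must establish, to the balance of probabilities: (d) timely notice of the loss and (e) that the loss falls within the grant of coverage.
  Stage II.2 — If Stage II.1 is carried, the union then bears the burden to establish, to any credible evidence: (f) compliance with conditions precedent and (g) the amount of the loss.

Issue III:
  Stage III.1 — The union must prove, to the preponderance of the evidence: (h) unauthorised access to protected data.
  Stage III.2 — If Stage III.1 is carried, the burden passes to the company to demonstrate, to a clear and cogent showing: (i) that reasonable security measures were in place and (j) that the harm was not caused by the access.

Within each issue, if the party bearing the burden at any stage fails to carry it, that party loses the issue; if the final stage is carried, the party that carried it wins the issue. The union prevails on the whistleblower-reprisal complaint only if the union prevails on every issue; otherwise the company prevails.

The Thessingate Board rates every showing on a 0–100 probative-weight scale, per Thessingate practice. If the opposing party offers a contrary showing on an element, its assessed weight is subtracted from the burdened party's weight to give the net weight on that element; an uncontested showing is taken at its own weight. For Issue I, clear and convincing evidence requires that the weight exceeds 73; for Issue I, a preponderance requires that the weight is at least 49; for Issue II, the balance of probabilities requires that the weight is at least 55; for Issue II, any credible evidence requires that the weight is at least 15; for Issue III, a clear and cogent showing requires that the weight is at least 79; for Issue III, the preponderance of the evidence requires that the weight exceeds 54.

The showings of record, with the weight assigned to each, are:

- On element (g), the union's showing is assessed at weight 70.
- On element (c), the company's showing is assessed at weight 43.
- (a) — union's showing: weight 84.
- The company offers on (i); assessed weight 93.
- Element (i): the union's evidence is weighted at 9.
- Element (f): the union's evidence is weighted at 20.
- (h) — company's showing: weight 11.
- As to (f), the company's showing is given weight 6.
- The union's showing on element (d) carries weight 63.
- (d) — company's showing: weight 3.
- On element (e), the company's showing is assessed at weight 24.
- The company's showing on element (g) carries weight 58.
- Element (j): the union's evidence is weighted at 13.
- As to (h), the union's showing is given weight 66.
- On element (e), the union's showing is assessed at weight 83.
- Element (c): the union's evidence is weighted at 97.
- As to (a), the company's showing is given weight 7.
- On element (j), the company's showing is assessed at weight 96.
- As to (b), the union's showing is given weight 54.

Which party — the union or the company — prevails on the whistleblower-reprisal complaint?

company

— Issue I —
Stage I.1 (union, clear and convincing evidence, weight exceeds 73): (a) net 84−7=77 > 73 — meets.
  Stage I.1 carried; the burden remains with the union.
Stage I.2 (union, a preponderance, weight is at least 49): (b) 54 ≥ 49 — meets; (c) net 97−43=54 ≥ 49 — meets.
  Stage I.2 carried; the final stage is satisfied.
With every stage satisfied, the union prevails on this issue.
— Issue II —
Stage II.1 (union, the balance of probabilities, weight is at least 55): (d) net 63−3=60 ≥ 55 — meets; (e) net 83−24=59 ≥ 55 — meets.
  All elements met. The union retains the burden for Stage II.2.
Stage II.2 (union, any credible evidence, weight is at least 15): (f) net 20−6=14 < 15 — fails; (g) net 70−58=12 < 15 — fails.
  Not every element is met, so the union fails to carry Stage II.2.
So the company prevails on this issue.
— Issue III —
Stage III.1 (union, the preponderance of the evidence, weight exceeds 54): (h) net 66−11=55 > 54 — meets.
  Stage III.1 carried; the burden shifts to the company.
Stage III.2 (company, a clear and cogent showing, weight is at least 79): (i) net 93−9=84 ≥ 79 — meets; (j) net 96−13=83 ≥ 79 — meets.
  The company carries the last stage.
All stages carried — the company prevails on this issue.
Per-issue: Issue I → union; Issue II → company; Issue III → company. The union must prevail on every issue; overall, the company prevails.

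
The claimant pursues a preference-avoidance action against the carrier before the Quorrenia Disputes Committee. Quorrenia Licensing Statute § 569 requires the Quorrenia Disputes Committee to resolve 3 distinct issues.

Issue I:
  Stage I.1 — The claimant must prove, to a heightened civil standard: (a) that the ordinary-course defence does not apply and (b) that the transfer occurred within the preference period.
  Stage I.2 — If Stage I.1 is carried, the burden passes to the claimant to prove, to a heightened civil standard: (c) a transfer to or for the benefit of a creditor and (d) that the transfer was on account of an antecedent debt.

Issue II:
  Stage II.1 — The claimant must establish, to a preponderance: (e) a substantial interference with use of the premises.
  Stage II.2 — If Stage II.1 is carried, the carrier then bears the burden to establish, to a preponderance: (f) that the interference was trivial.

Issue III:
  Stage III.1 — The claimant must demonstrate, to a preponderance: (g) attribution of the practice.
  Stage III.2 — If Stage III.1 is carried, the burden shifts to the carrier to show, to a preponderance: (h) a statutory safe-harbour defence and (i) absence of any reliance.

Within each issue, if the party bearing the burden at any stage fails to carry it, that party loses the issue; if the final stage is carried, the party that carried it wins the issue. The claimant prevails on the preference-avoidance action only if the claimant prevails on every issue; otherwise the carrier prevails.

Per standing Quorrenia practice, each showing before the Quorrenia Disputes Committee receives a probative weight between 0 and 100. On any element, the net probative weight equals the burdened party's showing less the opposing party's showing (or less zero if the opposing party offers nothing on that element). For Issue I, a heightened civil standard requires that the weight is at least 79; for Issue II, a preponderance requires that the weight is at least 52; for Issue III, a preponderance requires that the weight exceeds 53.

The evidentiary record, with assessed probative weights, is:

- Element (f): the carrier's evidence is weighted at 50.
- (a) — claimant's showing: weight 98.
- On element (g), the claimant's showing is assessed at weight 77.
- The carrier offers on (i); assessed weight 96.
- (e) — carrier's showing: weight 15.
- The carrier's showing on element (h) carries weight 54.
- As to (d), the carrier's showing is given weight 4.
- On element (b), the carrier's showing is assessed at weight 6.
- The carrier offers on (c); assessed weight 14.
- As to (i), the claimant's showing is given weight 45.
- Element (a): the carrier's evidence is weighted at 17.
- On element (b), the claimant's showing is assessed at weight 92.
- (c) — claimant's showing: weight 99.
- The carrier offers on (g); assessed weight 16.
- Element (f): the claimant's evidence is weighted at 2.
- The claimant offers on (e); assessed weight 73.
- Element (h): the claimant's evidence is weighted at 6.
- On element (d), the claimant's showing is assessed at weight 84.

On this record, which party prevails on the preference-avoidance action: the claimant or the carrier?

claimant

— Issue I —
Stage I.1 — burden on claimant; standard: a heightened civil standard (weight is at least 79).
    (a): 98 − 17 = 81 ≥ 79 [met]
    (b): 92 − 6 = 86 ≥ 79 [met]
  Stage I.1 carried; the burden remains with the claimant.
Stage I.2 — burden on claimant; standard: a heightened civil standard (weight is at least 79).
    (c): 99 − 14 = 85 ≥ 79 [met]
    (d): 84 − 4 = 80 ≥ 79 [met]
  Stage I.2 carried; the final stage is satisfied.
With every stage satisfied, the claimant prevails on this issue.
— Issue II —
Stage II.1 (claimant, a preponderance, weight is at least 52): (e) net 73−15=58 ≥ 52 — meets.
  Stage II.1 is satisfied; the onus moves to the carrier.
Stage II.2 (carrier, a preponderance, weight is at least 52): (f) net 50−2=48 < 52 — fails.
  Stage II.2 not carried; the carrier fails its burden.
The claimant prevails on this issue.
— Issue III —
At Stage III.1 the claimant must meet a preponderance (weight exceeds 53): on (g) the weight is 77 less the opposing 16 gives net 61, which does exceed 53, so (g) meets the standard.
  All elements met. The burden passes to the carrier.
At Stage III.2 the carrier must meet a preponderance (weight exceeds 53): on (h) the weight is 54 less the opposing 6 gives net 48, which does not exceed 53, so (h) does not meet the standard; on (i) the weight is 96 less the opposing 45 gives net 51, ≤ 53, so (i) does not meet the standard.
  The carrier does not carry Stage III.2.
The claimant prevails on this issue.
Per-issue: Issue I → claimant; Issue II → claimant; Issue III → claimant. The claimant must prevail on every issue; overall, the claimant prevails.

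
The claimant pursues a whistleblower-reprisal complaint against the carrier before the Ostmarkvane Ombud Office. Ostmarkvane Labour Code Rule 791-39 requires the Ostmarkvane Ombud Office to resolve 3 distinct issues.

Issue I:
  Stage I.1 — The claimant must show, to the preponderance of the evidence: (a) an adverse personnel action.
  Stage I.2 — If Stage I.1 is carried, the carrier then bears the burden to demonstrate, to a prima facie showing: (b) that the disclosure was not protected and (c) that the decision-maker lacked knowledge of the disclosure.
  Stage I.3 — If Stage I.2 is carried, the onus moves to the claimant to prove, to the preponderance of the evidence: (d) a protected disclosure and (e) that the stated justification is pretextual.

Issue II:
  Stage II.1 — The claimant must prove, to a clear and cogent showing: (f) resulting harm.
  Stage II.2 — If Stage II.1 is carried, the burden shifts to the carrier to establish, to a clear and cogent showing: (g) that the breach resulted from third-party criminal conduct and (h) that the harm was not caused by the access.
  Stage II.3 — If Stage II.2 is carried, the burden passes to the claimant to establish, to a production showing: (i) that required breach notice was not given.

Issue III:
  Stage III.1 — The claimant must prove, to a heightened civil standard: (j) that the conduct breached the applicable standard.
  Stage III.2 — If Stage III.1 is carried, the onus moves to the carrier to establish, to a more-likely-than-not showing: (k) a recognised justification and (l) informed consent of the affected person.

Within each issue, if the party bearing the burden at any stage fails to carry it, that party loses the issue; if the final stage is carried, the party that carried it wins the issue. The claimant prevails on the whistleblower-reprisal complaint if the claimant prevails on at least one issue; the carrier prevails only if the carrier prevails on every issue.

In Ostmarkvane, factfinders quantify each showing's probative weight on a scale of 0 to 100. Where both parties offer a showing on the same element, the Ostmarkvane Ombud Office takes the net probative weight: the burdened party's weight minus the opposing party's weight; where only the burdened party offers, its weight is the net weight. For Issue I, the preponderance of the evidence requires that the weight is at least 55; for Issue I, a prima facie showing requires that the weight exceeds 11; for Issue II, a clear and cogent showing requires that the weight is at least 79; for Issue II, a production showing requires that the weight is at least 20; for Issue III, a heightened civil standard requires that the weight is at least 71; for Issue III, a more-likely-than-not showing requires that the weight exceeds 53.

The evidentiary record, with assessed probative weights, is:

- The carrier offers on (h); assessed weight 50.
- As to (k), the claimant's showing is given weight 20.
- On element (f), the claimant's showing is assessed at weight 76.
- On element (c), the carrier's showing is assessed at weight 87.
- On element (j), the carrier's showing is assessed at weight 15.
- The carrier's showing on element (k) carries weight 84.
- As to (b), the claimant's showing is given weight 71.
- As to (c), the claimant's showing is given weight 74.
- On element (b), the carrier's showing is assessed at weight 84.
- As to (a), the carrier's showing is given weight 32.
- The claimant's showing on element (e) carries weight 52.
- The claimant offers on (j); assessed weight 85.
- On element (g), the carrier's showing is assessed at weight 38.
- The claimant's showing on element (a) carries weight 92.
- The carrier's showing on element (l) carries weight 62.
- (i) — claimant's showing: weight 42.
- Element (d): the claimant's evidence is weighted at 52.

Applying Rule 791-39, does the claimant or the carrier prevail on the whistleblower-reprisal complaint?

carrier

— Issue I —
At Stage I.1 the claimant must meet the preponderance of the evidence (weight is at least 55): on (a) the weight is 92 less the opposing 32 gives net 60, ≥ 55, so (a) meets the standard.
  Stage I.1 carried; the burden shifts to the carrier.
At Stage I.2 the carrier must meet a prima facie showing (weight exceeds 11): on (b) the weight is 84 less the opposing 71 gives net 13, which does exceed 11, so (b) meets the standard; on (c) the weight is 87 less the opposing 74 gives net 13, > 11, so (c) meets the standard.
  All elements met. The burden passes to the claimant.
At Stage I.3 the claimant must meet the preponderance of the evidence (weight is at least 55): on (d) the weight is 52, < 55, so (d) does not meet the standard; on (e) the weight is 52, < 55, so (e) does not meet the standard.
  The claimant does not carry Stage I.3.
The analysis ends at Stage I.3; the carrier prevails on this issue.
— Issue II —
Stage II.1 — burden on claimant; standard: a clear and cogent showing (weight is at least 79).
    (f): 76 < 79 [not met]
  Not every element is met, so the claimant fails to carry Stage II.1.
So the carrier prevails on this issue.
— Issue III —
Stage III.1 — burden on claimant; standard: a heightened civil standard (weight is at least 71).
    (j): 85 − 15 = 70 < 71 [not met]
  Not every element is met, so the claimant fails to carry Stage III.1.
The analysis ends at Stage III.1; the carrier prevails on this issue.
Per-issue: Issue I → carrier; Issue II → carrier; Issue III → carrier. The claimant must prevail on at least one issue; overall, the carrier prevails.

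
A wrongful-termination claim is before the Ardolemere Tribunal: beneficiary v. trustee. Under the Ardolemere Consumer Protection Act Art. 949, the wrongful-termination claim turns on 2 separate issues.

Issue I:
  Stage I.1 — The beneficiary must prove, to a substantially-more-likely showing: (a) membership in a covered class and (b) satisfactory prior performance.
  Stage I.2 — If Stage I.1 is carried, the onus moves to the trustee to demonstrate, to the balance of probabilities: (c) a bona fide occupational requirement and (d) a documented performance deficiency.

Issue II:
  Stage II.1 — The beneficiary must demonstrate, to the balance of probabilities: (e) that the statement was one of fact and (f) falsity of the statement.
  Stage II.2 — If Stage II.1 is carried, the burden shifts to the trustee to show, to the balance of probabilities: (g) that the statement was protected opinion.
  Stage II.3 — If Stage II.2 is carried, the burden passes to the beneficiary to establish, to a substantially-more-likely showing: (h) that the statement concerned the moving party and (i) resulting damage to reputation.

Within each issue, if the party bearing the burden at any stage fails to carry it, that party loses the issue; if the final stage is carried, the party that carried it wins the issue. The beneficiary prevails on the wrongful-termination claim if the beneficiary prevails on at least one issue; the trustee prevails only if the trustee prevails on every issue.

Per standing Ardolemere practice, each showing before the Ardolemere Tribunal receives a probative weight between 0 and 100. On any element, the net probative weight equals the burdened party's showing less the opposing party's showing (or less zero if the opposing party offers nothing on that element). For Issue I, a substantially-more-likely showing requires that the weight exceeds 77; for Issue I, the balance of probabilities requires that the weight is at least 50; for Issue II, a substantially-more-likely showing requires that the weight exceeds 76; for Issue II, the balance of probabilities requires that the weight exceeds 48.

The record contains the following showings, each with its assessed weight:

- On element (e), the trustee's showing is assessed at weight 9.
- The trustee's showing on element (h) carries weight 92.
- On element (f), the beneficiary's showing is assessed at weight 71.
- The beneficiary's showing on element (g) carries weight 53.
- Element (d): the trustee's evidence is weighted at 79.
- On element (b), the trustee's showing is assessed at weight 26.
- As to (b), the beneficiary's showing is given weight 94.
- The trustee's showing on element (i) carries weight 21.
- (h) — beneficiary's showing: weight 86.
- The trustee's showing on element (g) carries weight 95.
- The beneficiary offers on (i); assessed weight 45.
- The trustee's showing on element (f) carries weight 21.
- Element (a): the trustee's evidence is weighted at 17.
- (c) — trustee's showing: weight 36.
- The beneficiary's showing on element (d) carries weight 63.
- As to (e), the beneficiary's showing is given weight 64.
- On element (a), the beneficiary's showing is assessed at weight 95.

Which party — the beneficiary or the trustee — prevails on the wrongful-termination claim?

— Issue I —
Stage I.1 — burden on beneficiary; standard: a substantially-more-likely showing (weight exceeds 77).
    (a): 95 − 17 = 78 > 77 [met]
    (b): 94 − 26 = 68 ≤ 77 [not met]
  The beneficiary does not carry Stage I.1.
The trustee prevails on this issue.
— Issue II —
Stage II.1 — burden on beneficiary; standard: the balance of probabilities (weight exceeds 48).
    (e): 64 − 9 = 55 > 48 [met]
    (f): 71 − 21 = 50 > 48 [met]
  Stage II.1 is satisfied; the onus moves to the trustee.
Stage II.2 — burden on trustee; standard: the balance of probabilities (weight exceeds 48).
    (g): 95 − 53 = 42 ≤ 48 [not met]
  Stage II.2 not carried; the trustee fails its burden.
The beneficiary prevails on this issue.
Per-issue: Issue I → trustee; Issue II → beneficiary. The beneficiary must prevail on at least one issue; overall, the beneficiary prevails.

beneficiary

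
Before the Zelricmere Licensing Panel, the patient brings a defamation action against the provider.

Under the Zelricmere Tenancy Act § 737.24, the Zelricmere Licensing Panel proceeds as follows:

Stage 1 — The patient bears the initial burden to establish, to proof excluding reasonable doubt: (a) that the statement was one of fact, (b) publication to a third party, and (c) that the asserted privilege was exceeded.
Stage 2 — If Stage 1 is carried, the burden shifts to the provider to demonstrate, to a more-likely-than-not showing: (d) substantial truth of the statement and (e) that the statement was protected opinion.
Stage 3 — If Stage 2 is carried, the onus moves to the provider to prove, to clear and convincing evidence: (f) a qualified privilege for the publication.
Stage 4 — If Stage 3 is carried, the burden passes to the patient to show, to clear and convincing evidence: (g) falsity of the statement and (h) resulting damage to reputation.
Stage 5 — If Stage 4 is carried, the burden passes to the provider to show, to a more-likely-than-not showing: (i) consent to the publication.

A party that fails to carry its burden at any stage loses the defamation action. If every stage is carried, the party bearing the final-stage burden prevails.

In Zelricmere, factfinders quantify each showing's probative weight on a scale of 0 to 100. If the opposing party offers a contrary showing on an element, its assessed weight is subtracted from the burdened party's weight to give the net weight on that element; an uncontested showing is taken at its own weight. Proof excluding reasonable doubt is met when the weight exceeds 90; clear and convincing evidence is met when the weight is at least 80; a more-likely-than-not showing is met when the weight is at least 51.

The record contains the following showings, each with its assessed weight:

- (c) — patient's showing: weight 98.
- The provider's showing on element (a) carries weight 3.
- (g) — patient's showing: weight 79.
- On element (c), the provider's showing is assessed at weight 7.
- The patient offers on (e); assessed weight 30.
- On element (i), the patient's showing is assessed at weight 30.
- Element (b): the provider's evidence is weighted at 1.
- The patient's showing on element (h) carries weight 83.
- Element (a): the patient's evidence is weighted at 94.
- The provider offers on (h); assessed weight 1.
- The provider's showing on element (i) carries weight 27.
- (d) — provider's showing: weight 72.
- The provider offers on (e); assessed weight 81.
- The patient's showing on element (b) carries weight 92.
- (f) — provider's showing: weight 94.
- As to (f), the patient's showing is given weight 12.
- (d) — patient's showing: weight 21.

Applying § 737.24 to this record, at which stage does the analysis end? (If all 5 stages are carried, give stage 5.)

stage 4

Stage 1 — burden on patient; standard: proof excluding reasonable doubt (weight exceeds 90).
    (a): 94 − 3 = 91 > 90 [met]
    (b): 92 − 1 = 91 > 90 [met]
    (c): 98 − 7 = 91 > 90 [met]
  Stage 1 carried; the burden shifts to the provider.
Stage 2 — burden on provider; standard: a more-likely-than-not showing (weight is at least 51).
    (d): 72 − 21 = 51 ≥ 51 [met]
    (e): 81 − 30 = 51 ≥ 51 [met]
  Stage 2 is satisfied; the provider continues to bear the burden.
Stage 3 — burden on provider; standard: clear and convincing evidence (weight is at least 80).
    (f): 94 − 12 = 82 ≥ 80 [met]
  All elements met. The burden passes to the patient.
Stage 4 — burden on patient; standard: clear and convincing evidence (weight is at least 80).
    (g): 79 < 80 [not met]
    (h): 83 − 1 = 82 ≥ 80 [met]
  The patient does not carry Stage 4.
The analysis ends at Stage 4; the provider prevails.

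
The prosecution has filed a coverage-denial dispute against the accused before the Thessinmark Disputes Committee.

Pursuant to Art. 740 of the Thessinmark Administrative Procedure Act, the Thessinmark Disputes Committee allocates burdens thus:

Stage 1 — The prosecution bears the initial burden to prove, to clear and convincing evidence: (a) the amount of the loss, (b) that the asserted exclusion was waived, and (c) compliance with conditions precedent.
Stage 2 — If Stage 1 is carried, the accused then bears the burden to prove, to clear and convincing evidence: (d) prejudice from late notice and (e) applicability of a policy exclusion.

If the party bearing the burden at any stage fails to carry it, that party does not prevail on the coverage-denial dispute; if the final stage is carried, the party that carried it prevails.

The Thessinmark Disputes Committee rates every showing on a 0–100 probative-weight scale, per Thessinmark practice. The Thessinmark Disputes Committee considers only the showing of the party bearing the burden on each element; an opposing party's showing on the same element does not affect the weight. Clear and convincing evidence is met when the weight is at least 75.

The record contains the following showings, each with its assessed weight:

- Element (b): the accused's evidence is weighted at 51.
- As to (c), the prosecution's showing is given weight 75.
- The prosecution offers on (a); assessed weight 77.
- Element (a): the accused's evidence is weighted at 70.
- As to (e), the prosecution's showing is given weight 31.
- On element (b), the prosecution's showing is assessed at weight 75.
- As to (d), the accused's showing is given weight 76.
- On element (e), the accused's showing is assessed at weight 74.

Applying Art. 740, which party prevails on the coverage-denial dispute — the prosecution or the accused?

Stage 1 (prosecution, clear and convincing evidence, weight is at least 75): (a) 77 (accused's 70 disregarded) ≥ 75 — meets; (b) 75 (accused's 51 disregarded) ≥ 75 — meets; (c) 75 ≥ 75 — meets.
  Stage 1 is satisfied; the onus moves to the accused.
Stage 2 (accused, clear and convincing evidence, weight is at least 75): (d) 76 ≥ 75 — meets; (e) 74 (prosecution's 31 disregarded) < 75 — fails.
  The accused does not carry Stage 2.
So the prosecution prevails.

prosecution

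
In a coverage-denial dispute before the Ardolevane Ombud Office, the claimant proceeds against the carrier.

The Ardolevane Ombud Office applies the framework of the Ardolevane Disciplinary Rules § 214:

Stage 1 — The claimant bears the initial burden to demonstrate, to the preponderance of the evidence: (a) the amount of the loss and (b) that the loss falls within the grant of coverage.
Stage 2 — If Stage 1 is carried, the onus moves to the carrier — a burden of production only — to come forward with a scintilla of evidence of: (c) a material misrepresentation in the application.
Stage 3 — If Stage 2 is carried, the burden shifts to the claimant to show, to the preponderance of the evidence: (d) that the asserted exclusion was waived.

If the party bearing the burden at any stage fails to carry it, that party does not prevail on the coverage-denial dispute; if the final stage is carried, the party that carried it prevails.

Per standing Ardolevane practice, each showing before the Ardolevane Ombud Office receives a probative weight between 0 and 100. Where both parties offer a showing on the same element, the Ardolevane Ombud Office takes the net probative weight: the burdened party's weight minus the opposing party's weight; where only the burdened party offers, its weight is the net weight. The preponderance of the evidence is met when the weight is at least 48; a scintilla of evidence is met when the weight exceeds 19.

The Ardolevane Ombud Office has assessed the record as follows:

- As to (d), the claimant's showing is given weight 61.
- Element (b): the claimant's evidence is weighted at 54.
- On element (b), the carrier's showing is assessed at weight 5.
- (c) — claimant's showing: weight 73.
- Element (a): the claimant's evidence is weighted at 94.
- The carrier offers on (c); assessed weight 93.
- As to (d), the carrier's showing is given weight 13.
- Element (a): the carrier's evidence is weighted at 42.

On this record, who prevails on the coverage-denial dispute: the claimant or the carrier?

Stage 1 — burden on claimant; standard: the preponderance of the evidence (weight is at least 48).
    (a): 94 − 42 = 52 ≥ 48 [met]
    (b): 54 − 5 = 49 ≥ 48 [met]
  The claimant carries Stage 1; the carrier now bears the burden.
Stage 2 — burden on carrier; standard: a scintilla of evidence (weight exceeds 19).
    (c): 93 − 73 = 20 > 19 [met]
  The carrier carries Stage 2; the claimant now bears the burden.
Stage 3 — burden on claimant; standard: the preponderance of the evidence (weight is at least 48).
    (d): 61 − 13 = 48 ≥ 48 [met]
  All elements met at the final stage.
Every stage carried; the claimant prevails.

claimant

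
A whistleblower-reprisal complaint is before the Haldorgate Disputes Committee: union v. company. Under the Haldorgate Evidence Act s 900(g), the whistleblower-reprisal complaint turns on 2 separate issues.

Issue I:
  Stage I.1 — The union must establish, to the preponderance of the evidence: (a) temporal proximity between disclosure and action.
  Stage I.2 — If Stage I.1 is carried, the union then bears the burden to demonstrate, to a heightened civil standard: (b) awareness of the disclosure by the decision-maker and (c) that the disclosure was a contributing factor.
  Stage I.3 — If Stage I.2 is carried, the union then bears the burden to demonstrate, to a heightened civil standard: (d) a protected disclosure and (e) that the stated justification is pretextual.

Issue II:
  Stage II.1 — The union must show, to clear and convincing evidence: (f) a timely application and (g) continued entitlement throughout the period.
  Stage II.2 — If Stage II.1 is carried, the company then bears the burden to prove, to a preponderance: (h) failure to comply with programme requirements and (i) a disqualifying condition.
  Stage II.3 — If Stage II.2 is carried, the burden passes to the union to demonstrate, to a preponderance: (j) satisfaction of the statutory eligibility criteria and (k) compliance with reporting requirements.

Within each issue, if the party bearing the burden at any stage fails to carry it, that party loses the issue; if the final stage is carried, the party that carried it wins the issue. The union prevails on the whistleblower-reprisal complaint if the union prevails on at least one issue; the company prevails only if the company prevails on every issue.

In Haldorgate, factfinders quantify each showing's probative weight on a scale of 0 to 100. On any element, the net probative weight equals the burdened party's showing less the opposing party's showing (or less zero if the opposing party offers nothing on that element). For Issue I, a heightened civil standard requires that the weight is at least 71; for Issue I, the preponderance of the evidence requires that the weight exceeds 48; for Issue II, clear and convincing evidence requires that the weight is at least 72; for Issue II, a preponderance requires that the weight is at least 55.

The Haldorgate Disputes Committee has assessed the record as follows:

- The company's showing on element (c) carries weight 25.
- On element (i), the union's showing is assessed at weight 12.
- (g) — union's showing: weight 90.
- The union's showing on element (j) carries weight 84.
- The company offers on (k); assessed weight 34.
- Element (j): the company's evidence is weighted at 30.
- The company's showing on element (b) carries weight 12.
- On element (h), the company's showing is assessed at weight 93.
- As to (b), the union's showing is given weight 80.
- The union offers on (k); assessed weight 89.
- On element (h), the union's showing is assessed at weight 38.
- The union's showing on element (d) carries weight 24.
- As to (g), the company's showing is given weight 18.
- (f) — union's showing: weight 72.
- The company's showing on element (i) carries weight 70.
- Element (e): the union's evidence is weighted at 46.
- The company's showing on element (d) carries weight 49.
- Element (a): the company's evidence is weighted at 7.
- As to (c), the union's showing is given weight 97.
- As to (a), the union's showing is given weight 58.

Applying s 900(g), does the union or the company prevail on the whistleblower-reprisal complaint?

— Issue I —
Stage I.1 — burden on union; standard: the preponderance of the evidence (weight exceeds 48).
    (a): 58 − 7 = 51 > 48 [met]
  Stage I.1 carried; the burden remains with the union.
Stage I.2 — burden on union; standard: a heightened civil standard (weight is at least 71).
    (b): 80 − 12 = 68 < 71 [not met]
    (c): 97 − 25 = 72 ≥ 71 [met]
  Stage I.2 not carried; the union fails its burden.
The analysis ends at Stage I.2; the company prevails on this issue.
— Issue II —
Stage II.1 (union, clear and convincing evidence, weight is at least 72): (f) 72 ≥ 72 — meets; (g) net 90−18=72 ≥ 72 — meets.
  The union carries Stage II.1; the company now bears the burden.
Stage II.2 (company, a preponderance, weight is at least 55): (h) net 93−38=55 ≥ 55 — meets; (i) net 70−12=58 ≥ 55 — meets.
  Stage II.2 is satisfied; the onus moves to the union.
Stage II.3 (union, a preponderance, weight is at least 55): (j) net 84−30=54 < 55 — fails; (k) net 89−34=55 ≥ 55 — meets.
  The union does not carry Stage II.3.
So the company prevails on this issue.
Per-issue: Issue I → company; Issue II → company. The union must prevail on at least one issue; overall, the company prevails.

company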